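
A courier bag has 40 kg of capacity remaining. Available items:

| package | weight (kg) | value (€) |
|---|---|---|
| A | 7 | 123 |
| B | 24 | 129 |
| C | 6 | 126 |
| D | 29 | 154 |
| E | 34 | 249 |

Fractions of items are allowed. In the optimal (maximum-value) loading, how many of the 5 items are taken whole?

Greedy by value/weight ratio, highest first.
Ratios (sorted): C 21.00, A 17.57, E 7.32, B 5.38, D 5.31
take C (6 @ 126); take A (7 @ 123); take 27/34 of E → 197.74. Capacity used 40/40.
2 item(s) taken whole; one partial (take 27/34 of E).

2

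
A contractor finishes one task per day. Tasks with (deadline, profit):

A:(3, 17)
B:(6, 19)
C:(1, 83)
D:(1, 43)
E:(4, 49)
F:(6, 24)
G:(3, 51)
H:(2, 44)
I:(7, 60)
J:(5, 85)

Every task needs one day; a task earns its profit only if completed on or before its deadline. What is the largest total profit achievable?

Take jobs in profit order; each goes to the latest open slot no later than its deadline.
By profit: J(d5,85), C(d1,83), I(d7,60), G(d3,51), E(d4,49), H(d2,44), D(d1,43), F(d6,24), B(d6,19), A(d3,17)
J→slot 5; C→slot 1; I→slot 7; G→slot 3; E→slot 4; H→slot 2; D skipped; F→slot 6; B skipped; A skipped.
Profit = 83 + 44 + 51 + 49 + 85 + 24 + 60 = 396

396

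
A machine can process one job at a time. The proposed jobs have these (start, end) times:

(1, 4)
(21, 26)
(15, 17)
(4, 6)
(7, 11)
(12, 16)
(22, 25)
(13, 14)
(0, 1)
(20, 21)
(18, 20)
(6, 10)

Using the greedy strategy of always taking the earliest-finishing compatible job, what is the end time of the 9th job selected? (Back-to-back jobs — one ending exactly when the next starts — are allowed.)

25

Sorted by end: (0,1)  (1,4)  (4,6)  (6,10)  (7,11)  (13,14)  (12,16)  (15,17)  (18,20)  (20,21)  (22,25)  (21,26)
take (0,1); take (1,4); take (4,6); take (6,10); skip (7,11); take (13,14); skip (12,16); take (15,17); take (18,20); take (20,21); take (22,25); skip (21,26).
Selected: (0,1) (1,4) (4,6) (6,10) (13,14) (15,17) (18,20) (20,21) (22,25)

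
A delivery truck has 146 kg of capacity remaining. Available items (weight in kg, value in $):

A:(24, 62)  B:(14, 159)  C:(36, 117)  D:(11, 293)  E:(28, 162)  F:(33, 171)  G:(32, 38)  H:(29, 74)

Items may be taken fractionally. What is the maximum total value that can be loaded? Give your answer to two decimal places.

964.00

Greedy by value/weight ratio, highest first.
Ratios (sorted): D 26.64, B 11.36, E 5.79, F 5.18, C 3.25, A 2.58, H 2.55, G 1.19
take D (11 @ 293); take B (14 @ 159); take E (28 @ 162); take F (33 @ 171); take C (36 @ 117); take A (24 @ 62). Capacity used 146/146.
Total value = 964.00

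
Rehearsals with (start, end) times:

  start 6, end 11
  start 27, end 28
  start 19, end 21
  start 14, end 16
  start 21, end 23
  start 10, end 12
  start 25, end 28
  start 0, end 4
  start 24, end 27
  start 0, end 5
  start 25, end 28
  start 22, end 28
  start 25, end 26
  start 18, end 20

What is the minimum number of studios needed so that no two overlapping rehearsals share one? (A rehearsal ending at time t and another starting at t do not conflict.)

5

starts: [0, 0, 6, 10, 14, 18, 19, 21, 22, 24, 25, 25, 25, 27]
ends:   [4, 5, 11, 12, 16, 20, 21, 23, 26, 27, 28, 28, 28, 28]
s0→1 s0→2 e4→1 e5→0 s6→1 s10→2 e11→1 e12→0 s14→1 e16→0 s18→1 s19→2 e20→1 e21→0 s21→1 s22→2 e23→1 s24→2 s25→3 s25→4 s25→5  — peak 5.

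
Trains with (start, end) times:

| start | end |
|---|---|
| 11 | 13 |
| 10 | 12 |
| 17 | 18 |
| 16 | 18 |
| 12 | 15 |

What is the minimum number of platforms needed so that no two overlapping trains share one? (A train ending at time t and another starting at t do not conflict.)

starts: [10, 11, 12, 16, 17]
ends:   [12, 13, 15, 18, 18]
s10→1 s11→2  — peak 2.

2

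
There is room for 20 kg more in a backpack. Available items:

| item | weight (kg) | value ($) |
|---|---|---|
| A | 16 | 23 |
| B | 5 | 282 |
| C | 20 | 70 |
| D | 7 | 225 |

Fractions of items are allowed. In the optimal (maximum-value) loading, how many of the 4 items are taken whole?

Greedy by value/weight ratio, highest first.
Ratios (sorted): B 56.40, D 32.14, C 3.50, A 1.44
take B (5 @ 282); take D (7 @ 225); take 8/20 of C → 28.00. Capacity used 20/20.
2 item(s) taken whole; one partial (take 8/20 of C).

2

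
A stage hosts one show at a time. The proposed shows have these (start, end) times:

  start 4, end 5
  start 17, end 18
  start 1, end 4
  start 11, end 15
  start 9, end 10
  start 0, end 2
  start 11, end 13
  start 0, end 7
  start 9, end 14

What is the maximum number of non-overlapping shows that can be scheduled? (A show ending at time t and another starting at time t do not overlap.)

5

Order by finish time; keep every interval that doesn't clash with the previous kept one.
Sorted by end: (0,2)  (1,4)  (4,5)  (0,7)  (9,10)  (11,13)  (9,14)  (11,15)  (17,18)
take (0,2); take (4,5); take (9,10); take (11,13); take (17,18).
Selected 5 shows.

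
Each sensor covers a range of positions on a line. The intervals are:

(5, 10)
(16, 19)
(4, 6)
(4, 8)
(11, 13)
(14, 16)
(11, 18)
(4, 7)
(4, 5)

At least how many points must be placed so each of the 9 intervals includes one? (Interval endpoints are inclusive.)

Process intervals by earliest right end; each time one isn't hit yet, stab at its right endpoint.
Sorted: [4,5] [4,6] [4,7] [4,8] [5,10] [11,13] [14,16] [11,18] [16,19]
{[4,5],[4,6],[4,7],[4,8],[5,10]} hit by 5; {[11,13]} hit by 13; {[14,16],[11,18],[16,19]} hit by 16.
Points: 5, 13, 16 (3 total).

3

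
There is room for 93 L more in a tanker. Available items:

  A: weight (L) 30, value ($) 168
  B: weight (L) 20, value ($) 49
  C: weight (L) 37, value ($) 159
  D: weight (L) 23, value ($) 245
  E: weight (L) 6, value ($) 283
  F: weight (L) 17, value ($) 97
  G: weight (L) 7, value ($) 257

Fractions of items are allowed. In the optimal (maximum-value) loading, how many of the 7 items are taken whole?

5

Ratios (sorted): E 47.17, G 36.71, D 10.65, F 5.71, A 5.60, C 4.30, B 2.45
take E (6 @ 283); take G (7 @ 257); take D (23 @ 245); take F (17 @ 97); take A (30 @ 168); take 10/37 of C → 42.97. Capacity used 93/93.
5 item(s) taken whole; one partial (take 10/37 of C).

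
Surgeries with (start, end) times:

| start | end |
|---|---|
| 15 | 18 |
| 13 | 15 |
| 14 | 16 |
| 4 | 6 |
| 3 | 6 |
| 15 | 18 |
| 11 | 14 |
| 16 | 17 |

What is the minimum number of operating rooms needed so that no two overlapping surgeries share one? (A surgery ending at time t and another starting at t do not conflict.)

starts: [3, 4, 11, 13, 14, 15, 15, 16]
ends:   [6, 6, 14, 15, 16, 17, 18, 18]
s3→1 s4→2 e6→1 e6→0 s11→1 s13→2 e14→1 s14→2 e15→1 s15→2 s15→3  — peak 3.

3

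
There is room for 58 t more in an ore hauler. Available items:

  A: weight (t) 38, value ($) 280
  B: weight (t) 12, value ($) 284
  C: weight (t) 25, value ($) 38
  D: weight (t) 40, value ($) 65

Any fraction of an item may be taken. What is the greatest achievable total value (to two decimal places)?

577.00

Sort by value per unit weight and fill in that order.
Ratios (sorted): B 23.67, A 7.37, D 1.62, C 1.52
take B (12 @ 284); take A (38 @ 280); take 8/40 of D → 13.00. Capacity used 58/58.
Total value = 577.00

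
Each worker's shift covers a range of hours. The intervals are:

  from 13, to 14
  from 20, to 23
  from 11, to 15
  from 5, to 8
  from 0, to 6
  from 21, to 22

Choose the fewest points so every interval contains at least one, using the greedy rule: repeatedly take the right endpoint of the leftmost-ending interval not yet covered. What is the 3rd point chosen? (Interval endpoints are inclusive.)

22

Sort by right endpoint; whenever an interval is uncovered, place a point at its right end.
Sorted: [0,6] [5,8] [13,14] [11,15] [21,22] [20,23]
{[0,6],[5,8]} hit by 6; {[13,14],[11,15]} hit by 14; {[21,22],[20,23]} hit by 22.
Points: 6, 14, 22 (3 total).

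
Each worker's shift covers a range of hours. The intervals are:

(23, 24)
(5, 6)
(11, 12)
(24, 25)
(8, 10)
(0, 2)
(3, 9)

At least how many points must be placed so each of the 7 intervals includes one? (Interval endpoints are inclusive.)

Sort by right endpoint; whenever an interval is uncovered, place a point at its right end.
Sorted: [0,2] [5,6] [3,9] [8,10] [11,12] [23,24] [24,25]
{[0,2]} hit by 2; {[5,6],[3,9]} hit by 6; {[8,10]} hit by 10; {[11,12]} hit by 12; {[23,24],[24,25]} hit by 24.
Points: 2, 6, 10, 12, 24 (5 total).

5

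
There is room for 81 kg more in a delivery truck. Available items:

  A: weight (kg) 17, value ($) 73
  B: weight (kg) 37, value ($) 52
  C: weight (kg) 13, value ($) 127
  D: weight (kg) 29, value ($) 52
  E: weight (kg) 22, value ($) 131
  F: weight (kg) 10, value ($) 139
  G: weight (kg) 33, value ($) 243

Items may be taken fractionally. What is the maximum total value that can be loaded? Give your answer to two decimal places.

Greedy by value/weight ratio, highest first.
Order: F (139/10=13.90) > C (127/13=9.77) > G (243/33=7.36) > E (131/22=5.95) > A (73/17=4.29) > D (52/29=1.79) > B (52/37=1.41)
Fill: take F (10 @ 139) → take C (13 @ 127) → take G (33 @ 243) → take E (22 @ 131) → take 3/17 of A → 12.88; 81/81 used.
Total value = 652.88

652.88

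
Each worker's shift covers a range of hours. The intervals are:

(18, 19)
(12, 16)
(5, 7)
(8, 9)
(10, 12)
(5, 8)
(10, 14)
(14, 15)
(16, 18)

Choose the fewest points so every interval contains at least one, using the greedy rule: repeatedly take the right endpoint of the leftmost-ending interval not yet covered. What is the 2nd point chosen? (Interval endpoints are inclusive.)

9

Process intervals by earliest right end; each time one isn't hit yet, stab at its right endpoint.
Sorted: [5,7] [5,8] [8,9] [10,12] [10,14] [14,15] [12,16] [16,18] [18,19]
{[5,7],[5,8]} hit by 7; {[8,9]} hit by 9; {[10,12],[10,14]} hit by 12; {[14,15],[12,16]} hit by 15; {[16,18],[18,19]} hit by 18.
Points: 7, 9, 12, 15, 18 (5 total).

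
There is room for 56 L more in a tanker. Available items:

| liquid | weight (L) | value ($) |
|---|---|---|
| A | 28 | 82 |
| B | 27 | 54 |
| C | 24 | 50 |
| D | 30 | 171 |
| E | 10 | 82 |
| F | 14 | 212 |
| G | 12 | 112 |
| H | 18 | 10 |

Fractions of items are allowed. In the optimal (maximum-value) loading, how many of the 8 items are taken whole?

Ratios (sorted): F 15.14, G 9.33, E 8.20, D 5.70, A 2.93, C 2.08, B 2.00, H 0.56
take F (14 @ 212); take G (12 @ 112); take E (10 @ 82); take 20/30 of D → 114.00. Capacity used 56/56.
3 item(s) taken whole; one partial (take 20/30 of D).

3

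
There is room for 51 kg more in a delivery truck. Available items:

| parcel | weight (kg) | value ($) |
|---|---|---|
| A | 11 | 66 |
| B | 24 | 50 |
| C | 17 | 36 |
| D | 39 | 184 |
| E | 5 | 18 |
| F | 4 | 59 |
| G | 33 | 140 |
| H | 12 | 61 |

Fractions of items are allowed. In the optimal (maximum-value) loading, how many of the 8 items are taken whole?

Sort by value per unit weight and fill in that order.
Order: F (59/4=14.75) > A (66/11=6.00) > H (61/12=5.08) > D (184/39=4.72) > G (140/33=4.24) > E (18/5=3.60) > C (36/17=2.12) > B (50/24=2.08)
Fill: take F (4 @ 59) → take A (11 @ 66) → take H (12 @ 61) → take 24/39 of D → 113.23; 51/51 used.
3 item(s) taken whole; one partial (take 24/39 of D).

3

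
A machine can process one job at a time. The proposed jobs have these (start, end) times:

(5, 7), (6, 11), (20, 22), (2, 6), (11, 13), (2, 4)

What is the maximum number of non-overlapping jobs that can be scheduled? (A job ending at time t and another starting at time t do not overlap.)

4

Sort by end time and greedily take each interval whose start is ≥ the last chosen end.
By end time: (2,4), (2,6), (5,7), (6,11), (11,13), (20,22).
Pick (2,4); next start ≥ 4 → (5,7); next start ≥ 7 → (11,13); next start ≥ 13 → (20,22).
Selected 4 jobs.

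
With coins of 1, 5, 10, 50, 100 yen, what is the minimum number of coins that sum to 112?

4

Greedy: take as many of the largest coin as possible, then repeat with the remainder.
112 = 1×100 + 1×10 + 2×1
Total coins = 1 + 1 + 2 = 4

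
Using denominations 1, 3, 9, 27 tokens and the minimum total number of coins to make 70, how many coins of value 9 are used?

Greedy: take as many of the largest coin as possible, then repeat with the remainder.
70 − 2×27→16 − 1×9→7 − 2×3→1 − 1×1→0
Count of 9: 1

1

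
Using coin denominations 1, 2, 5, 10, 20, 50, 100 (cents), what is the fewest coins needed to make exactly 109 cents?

109 − 1×100→9 − 1×5→4 − 2×2→0
Total coins = 1 + 1 + 2 = 4

4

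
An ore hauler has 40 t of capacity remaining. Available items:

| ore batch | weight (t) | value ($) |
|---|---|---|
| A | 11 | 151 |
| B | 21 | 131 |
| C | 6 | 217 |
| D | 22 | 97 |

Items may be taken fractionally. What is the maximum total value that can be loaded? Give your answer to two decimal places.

507.82

Ratios (sorted): C 36.17, A 13.73, B 6.24, D 4.41
take C (6 @ 217); take A (11 @ 151); take B (21 @ 131); take 2/22 of D → 8.82. Capacity used 40/40.
Total value = 507.82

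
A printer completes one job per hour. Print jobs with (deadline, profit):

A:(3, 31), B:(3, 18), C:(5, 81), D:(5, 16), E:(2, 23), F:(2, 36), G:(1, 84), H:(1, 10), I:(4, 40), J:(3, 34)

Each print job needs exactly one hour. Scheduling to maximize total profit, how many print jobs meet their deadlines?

5

Take jobs in profit order; each goes to the latest open slot no later than its deadline.
Profit order: G=84 C=81 I=40 F=36 J=34 A=31 E=23 B=18 D=16 H=10
Assign: G→slot 1, C→slot 5, I→slot 4, F→slot 2, J→slot 3, A skipped, E skipped, B skipped, D skipped, H skipped.
Slots: [1:G] [2:F] [3:J] [4:I] [5:C]
5 of 10 scheduled.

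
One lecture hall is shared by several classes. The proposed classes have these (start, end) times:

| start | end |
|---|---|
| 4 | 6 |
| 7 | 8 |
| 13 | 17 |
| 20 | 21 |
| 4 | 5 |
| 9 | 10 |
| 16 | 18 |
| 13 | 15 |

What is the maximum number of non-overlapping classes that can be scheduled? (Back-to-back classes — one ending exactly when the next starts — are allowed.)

Greedy by earliest finish: after sorting by end time, pick each interval compatible with the last pick.
Sorted by end: (4,5)  (4,6)  (7,8)  (9,10)  (13,15)  (13,17)  (16,18)  (20,21)
take (4,5); skip (4,6); take (7,8); take (9,10); take (13,15); skip (13,17); take (16,18); take (20,21).
Selected 6 classes.

6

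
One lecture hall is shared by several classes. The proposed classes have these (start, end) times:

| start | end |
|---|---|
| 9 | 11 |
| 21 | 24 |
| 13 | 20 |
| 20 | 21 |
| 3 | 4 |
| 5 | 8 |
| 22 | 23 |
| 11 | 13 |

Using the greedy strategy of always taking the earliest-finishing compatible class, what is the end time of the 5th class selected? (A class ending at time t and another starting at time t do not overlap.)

20

Sorted by end: (3,4)  (5,8)  (9,11)  (11,13)  (13,20)  (20,21)  (22,23)  (21,24)
take (3,4); take (5,8); take (9,11); take (11,13); take (13,20); take (20,21); take (22,23); skip (21,24).
Selected: (3,4) (5,8) (9,11) (11,13) (13,20) (20,21) (22,23)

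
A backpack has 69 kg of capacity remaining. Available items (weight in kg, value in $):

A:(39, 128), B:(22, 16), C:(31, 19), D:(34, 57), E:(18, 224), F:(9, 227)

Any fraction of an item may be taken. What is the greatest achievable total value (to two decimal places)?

Greedy by value/weight ratio, highest first.
Ratios (sorted): F 25.22, E 12.44, A 3.28, D 1.68, B 0.73, C 0.61
take F (9 @ 227); take E (18 @ 224); take A (39 @ 128); take 3/34 of D → 5.03. Capacity used 69/69.
Total value = 584.03

584.03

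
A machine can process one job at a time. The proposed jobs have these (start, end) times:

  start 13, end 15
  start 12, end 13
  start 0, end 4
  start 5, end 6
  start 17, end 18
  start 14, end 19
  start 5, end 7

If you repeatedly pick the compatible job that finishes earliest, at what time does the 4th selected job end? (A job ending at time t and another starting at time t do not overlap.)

Greedy by earliest finish: after sorting by end time, pick each interval compatible with the last pick.
Sorted by end: (0,4)  (5,6)  (5,7)  (12,13)  (13,15)  (17,18)  (14,19)
take (0,4); take (5,6); take (12,13); take (13,15); take (17,18).
Selected: (0,4) (5,6) (12,13) (13,15) (17,18)

15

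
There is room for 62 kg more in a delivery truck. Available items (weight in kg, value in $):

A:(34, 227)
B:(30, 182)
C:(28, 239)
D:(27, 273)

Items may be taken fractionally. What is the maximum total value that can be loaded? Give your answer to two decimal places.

558.74

Ratios (sorted): D 10.11, C 8.54, A 6.68, B 6.07
take D (27 @ 273); take C (28 @ 239); take 7/34 of A → 46.74. Capacity used 62/62.
Total value = 558.74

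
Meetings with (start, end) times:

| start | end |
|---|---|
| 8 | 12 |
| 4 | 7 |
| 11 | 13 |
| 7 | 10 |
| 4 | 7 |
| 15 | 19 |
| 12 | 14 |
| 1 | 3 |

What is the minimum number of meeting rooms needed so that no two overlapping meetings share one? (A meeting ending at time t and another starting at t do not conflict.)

2

The answer is the maximum number of intervals overlapping at any instant.
Events (time:±→running): 1:+→1 3:-→0 4:+→1 4:+→2 … peak 2.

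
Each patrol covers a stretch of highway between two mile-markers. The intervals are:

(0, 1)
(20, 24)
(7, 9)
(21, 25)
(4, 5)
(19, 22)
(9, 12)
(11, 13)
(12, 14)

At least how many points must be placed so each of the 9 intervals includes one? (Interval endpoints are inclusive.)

5

Process intervals by earliest right end; each time one isn't hit yet, stab at its right endpoint.
By right end: [0,1]  [4,5]  [7,9]  [9,12]  [11,13]  [12,14]  [19,22]  [20,24]  [21,25]
[0,1] uncovered → point at 1; [4,5] uncovered → point at 5; [7,9] uncovered → point at 9; [11,13] uncovered → point at 13; [19,22] uncovered → point at 22.
Points: 1, 5, 9, 13, 22 (5 total).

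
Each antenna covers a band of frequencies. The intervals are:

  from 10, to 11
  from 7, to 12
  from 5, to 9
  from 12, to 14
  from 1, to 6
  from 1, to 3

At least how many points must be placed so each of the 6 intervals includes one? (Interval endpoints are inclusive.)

Sorted: [1,3] [1,6] [5,9] [10,11] [7,12] [12,14]
{[1,3],[1,6]} hit by 3; {[5,9]} hit by 9; {[10,11],[7,12]} hit by 11; {[12,14]} hit by 14.
Points: 3, 9, 11, 14 (4 total).

4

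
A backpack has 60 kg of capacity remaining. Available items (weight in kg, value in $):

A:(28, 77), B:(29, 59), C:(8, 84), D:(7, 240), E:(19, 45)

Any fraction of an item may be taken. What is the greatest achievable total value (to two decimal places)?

Order: D (240/7=34.29) > C (84/8=10.50) > A (77/28=2.75) > E (45/19=2.37) > B (59/29=2.03)
Fill: take D (7 @ 240) → take C (8 @ 84) → take A (28 @ 77) → take 17/19 of E → 40.26; 60/60 used.
Total value = 441.26

441.26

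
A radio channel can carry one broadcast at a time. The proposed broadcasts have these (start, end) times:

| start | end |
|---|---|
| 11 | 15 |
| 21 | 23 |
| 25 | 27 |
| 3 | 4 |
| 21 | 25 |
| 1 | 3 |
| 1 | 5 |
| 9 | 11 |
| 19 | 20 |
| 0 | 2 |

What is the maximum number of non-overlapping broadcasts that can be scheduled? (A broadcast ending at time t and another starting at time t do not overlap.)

7

Sorted by end: (0,2)  (1,3)  (3,4)  (1,5)  (9,11)  (11,15)  (19,20)  (21,23)  (21,25)  (25,27)
take (0,2); take (3,4); take (9,11); take (11,15); take (19,20); take (21,23); skip (21,25); take (25,27).
Selected 7 broadcasts.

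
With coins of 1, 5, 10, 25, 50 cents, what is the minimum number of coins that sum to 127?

127 = 2×50 + 1×25 + 2×1
Total coins = 2 + 1 + 2 = 5

5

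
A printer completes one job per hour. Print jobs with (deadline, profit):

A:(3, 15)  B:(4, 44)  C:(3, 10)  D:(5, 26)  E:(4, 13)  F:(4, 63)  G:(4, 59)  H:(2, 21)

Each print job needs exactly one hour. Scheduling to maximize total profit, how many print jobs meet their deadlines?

Sort by profit descending; place each in the latest free slot ≤ its deadline.
By profit: F(d4,63), G(d4,59), B(d4,44), D(d5,26), H(d2,21), A(d3,15), E(d4,13), C(d3,10)
F→slot 4; G→slot 3; B→slot 2; D→slot 5; H→slot 1; A skipped; E skipped; C skipped.
5 of 8 scheduled.

5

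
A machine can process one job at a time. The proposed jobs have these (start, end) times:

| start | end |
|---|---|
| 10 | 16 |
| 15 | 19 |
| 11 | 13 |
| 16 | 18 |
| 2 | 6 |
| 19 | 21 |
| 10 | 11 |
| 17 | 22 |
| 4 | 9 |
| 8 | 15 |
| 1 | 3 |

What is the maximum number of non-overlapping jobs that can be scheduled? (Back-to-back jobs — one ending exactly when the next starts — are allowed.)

6

Sort by end time and greedily take each interval whose start is ≥ the last chosen end.
By end time: (1,3), (2,6), (4,9), (10,11), (11,13), (8,15), (10,16), (16,18), (15,19), (19,21), (17,22).
Pick (1,3); next start ≥ 3 → (4,9); next start ≥ 9 → (10,11); next start ≥ 11 → (11,13); next start ≥ 13 → (16,18); next start ≥ 18 → (19,21).
Selected 6 jobs.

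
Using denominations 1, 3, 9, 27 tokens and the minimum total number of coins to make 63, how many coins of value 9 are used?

63 = 2×27 + 1×9
Count of 9: 1

1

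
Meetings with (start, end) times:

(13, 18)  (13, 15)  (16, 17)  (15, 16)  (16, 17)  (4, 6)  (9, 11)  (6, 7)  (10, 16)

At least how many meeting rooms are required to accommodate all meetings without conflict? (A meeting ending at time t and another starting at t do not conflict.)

Events (time:±→running): 4:+→1 6:-→0 6:+→1 7:-→0 9:+→1 10:+→2 11:-→1 13:+→2 13:+→3 … peak 3.

3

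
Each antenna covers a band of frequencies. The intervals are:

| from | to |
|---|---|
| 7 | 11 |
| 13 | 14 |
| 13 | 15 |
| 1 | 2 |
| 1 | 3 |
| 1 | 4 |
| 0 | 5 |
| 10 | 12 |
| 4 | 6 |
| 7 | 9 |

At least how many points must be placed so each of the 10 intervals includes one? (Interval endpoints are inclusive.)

Sort by right endpoint; whenever an interval is uncovered, place a point at its right end.
Sorted: [1,2] [1,3] [1,4] [0,5] [4,6] [7,9] [7,11] [10,12] [13,14] [13,15]
{[1,2],[1,3],[1,4],[0,5]} hit by 2; {[4,6]} hit by 6; {[7,9],[7,11]} hit by 9; {[10,12]} hit by 12; {[13,14],[13,15]} hit by 14.
Points: 2, 6, 9, 12, 14 (5 total).

5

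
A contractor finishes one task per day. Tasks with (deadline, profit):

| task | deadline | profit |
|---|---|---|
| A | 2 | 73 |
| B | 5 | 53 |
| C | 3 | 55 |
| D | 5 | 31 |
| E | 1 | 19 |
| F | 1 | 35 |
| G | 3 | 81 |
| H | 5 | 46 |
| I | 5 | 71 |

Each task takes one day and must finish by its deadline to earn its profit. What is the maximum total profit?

333

Profit order: G=81 A=73 I=71 C=55 B=53 H=46 F=35 D=31 E=19
Assign: G→slot 3, A→slot 2, I→slot 5, C→slot 1, B→slot 4, H skipped, F skipped, D skipped, E skipped.
Slots: [1:C] [2:A] [3:G] [4:B] [5:I]
Profit = 55 + 73 + 81 + 53 + 71 = 333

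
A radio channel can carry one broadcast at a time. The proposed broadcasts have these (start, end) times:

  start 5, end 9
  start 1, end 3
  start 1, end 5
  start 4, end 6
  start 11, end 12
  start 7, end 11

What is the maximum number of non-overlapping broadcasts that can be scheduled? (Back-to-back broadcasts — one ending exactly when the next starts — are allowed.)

Sorted by end: (1,3)  (1,5)  (4,6)  (5,9)  (7,11)  (11,12)
take (1,3); skip (1,5); take (4,6); skip (5,9); take (7,11); take (11,12).
Selected 4 broadcasts.

4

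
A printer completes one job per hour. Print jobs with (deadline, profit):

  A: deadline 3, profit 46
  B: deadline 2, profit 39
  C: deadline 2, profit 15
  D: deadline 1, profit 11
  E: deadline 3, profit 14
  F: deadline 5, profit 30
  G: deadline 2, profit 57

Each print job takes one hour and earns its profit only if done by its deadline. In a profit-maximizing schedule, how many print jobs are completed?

Take jobs in profit order; each goes to the latest open slot no later than its deadline.
Profit order: G=57 A=46 B=39 F=30 C=15 E=14 D=11
Assign: G→slot 2, A→slot 3, B→slot 1, F→slot 5, C skipped, E skipped, D skipped.
Slots: [1:B] [2:G] [3:A] [5:F]
4 of 7 scheduled.

4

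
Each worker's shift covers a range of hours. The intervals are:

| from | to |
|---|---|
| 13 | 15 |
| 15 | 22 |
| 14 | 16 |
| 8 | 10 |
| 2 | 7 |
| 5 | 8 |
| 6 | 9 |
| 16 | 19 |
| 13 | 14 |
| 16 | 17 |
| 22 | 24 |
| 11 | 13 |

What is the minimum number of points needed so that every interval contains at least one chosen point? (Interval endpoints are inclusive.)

By right end: [2,7]  [5,8]  [6,9]  [8,10]  [11,13]  [13,14]  [13,15]  [14,16]  [16,17]  [16,19]  [15,22]  [22,24]
[2,7] uncovered → point at 7; [8,10] uncovered → point at 10; [11,13] uncovered → point at 13; [14,16] uncovered → point at 16; [22,24] uncovered → point at 24.
Points: 7, 10, 13, 16, 24 (5 total).

5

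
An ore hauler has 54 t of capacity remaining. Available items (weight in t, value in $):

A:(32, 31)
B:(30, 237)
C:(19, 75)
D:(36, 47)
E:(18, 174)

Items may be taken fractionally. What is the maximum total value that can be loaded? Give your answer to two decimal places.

Sort by value per unit weight and fill in that order.
Order: E (174/18=9.67) > B (237/30=7.90) > C (75/19=3.95) > D (47/36=1.31) > A (31/32=0.97)
Fill: take E (18 @ 174) → take B (30 @ 237) → take 6/19 of C → 23.68; 54/54 used.
Total value = 434.68

434.68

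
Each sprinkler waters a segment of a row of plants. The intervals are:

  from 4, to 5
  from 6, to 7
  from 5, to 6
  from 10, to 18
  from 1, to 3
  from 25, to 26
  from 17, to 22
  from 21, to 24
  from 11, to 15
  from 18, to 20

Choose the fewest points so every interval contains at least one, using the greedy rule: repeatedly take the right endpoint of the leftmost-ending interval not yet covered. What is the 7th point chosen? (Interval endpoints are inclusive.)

26

Sorted: [1,3] [4,5] [5,6] [6,7] [11,15] [10,18] [18,20] [17,22] [21,24] [25,26]
{[1,3]} hit by 3; {[4,5],[5,6]} hit by 5; {[6,7]} hit by 7; {[11,15],[10,18]} hit by 15; {[18,20],[17,22]} hit by 20; {[21,24]} hit by 24; {[25,26]} hit by 26.
Points: 3, 5, 7, 15, 20, 24, 26 (7 total).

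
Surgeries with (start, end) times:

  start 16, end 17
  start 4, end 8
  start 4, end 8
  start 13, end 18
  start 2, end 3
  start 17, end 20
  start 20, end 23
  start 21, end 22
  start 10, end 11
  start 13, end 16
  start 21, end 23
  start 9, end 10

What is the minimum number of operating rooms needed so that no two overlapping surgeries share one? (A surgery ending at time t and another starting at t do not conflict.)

The answer is the maximum number of intervals overlapping at any instant.
Events (time:±→running): 2:+→1 3:-→0 4:+→1 4:+→2 8:-→1 8:-→0 9:+→1 10:-→0 10:+→1 11:-→0 13:+→1 13:+→2 16:-→1 16:+→2 17:-→1 17:+→2 18:-→1 20:-→0 20:+→1 21:+→2 21:+→3 … peak 3.

3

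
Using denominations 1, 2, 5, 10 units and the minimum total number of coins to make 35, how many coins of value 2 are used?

Greedy: take as many of the largest coin as possible, then repeat with the remainder.
35 − 3×10→5 − 1×5→0
Count of 2: 0

0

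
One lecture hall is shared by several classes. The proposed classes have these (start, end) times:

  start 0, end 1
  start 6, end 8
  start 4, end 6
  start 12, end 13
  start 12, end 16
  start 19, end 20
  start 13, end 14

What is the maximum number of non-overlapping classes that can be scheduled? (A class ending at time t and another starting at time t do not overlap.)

By end time: (0,1), (4,6), (6,8), (12,13), (13,14), (12,16), (19,20).
Pick (0,1); next start ≥ 1 → (4,6); next start ≥ 6 → (6,8); next start ≥ 8 → (12,13); next start ≥ 13 → (13,14); next start ≥ 14 → (19,20).
Selected 6 classes.

6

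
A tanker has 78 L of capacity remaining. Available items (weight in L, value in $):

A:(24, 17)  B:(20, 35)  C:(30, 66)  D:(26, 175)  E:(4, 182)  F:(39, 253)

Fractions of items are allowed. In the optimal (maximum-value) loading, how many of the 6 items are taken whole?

Sort by value per unit weight and fill in that order.
Ratios (sorted): E 45.50, D 6.73, F 6.49, C 2.20, B 1.75, A 0.71
take E (4 @ 182); take D (26 @ 175); take F (39 @ 253); take 9/30 of C → 19.80. Capacity used 78/78.
3 item(s) taken whole; one partial (take 9/30 of C).

3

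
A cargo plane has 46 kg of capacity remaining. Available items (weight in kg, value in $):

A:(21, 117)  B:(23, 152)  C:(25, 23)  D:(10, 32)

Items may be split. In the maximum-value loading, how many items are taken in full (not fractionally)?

2

Ratios (sorted): B 6.61, A 5.57, D 3.20, C 0.92
take B (23 @ 152); take A (21 @ 117); take 2/10 of D → 6.40. Capacity used 46/46.
2 item(s) taken whole; one partial (take 2/10 of D).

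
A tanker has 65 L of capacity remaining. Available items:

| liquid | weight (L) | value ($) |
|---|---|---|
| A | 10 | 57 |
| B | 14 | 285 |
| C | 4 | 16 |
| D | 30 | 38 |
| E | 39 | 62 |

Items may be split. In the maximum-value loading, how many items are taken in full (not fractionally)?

3

Sort by value per unit weight and fill in that order.
Order: B (285/14=20.36) > A (57/10=5.70) > C (16/4=4.00) > E (62/39=1.59) > D (38/30=1.27)
Fill: take B (14 @ 285) → take A (10 @ 57) → take C (4 @ 16) → take 37/39 of E → 58.82; 65/65 used.
3 item(s) taken whole; one partial (take 37/39 of E).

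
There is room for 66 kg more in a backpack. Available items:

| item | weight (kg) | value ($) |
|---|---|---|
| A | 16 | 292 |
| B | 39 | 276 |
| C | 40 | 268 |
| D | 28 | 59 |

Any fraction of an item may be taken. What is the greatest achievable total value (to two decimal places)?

641.70

Ratios (sorted): A 18.25, B 7.08, C 6.70, D 2.11
take A (16 @ 292); take B (39 @ 276); take 11/40 of C → 73.70. Capacity used 66/66.
Total value = 641.70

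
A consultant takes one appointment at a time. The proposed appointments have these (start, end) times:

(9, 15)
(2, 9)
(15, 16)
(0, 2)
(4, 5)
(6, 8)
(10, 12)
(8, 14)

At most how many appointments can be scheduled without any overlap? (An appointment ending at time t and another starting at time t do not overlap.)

Order by finish time; keep every interval that doesn't clash with the previous kept one.
By end time: (0,2), (4,5), (6,8), (2,9), (10,12), (8,14), (9,15), (15,16).
Pick (0,2); next start ≥ 2 → (4,5); next start ≥ 5 → (6,8); next start ≥ 8 → (10,12); next start ≥ 12 → (15,16).
Selected 5 appointments.

5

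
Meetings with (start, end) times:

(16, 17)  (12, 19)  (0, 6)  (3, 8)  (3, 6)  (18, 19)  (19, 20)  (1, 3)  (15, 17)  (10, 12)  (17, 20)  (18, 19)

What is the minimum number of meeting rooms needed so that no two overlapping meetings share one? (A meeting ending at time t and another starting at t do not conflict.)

4

Count concurrent intervals with a sweep; the peak is the room count.
Events (time:±→running): 0:+→1 1:+→2 3:-→1 3:+→2 3:+→3 6:-→2 6:-→1 8:-→0 10:+→1 12:-→0 12:+→1 15:+→2 16:+→3 17:-→2 17:-→1 17:+→2 18:+→3 18:+→4 … peak 4.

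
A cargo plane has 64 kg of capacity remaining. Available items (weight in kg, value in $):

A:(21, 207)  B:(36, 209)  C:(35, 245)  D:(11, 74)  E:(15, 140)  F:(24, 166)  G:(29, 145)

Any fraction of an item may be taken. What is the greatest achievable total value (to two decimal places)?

Sort by value per unit weight and fill in that order.
Ratios (sorted): A 9.86, E 9.33, C 7.00, F 6.92, D 6.73, B 5.81, G 5.00
take A (21 @ 207); take E (15 @ 140); take 28/35 of C → 196.00. Capacity used 64/64.
Total value = 543.00

543.00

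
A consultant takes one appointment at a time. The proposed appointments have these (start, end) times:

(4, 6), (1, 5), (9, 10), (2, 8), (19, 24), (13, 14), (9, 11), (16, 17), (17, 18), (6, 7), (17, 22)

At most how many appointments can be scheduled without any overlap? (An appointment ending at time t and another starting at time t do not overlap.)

Order by finish time; keep every interval that doesn't clash with the previous kept one.
By end time: (1,5), (4,6), (6,7), (2,8), (9,10), (9,11), (13,14), (16,17), (17,18), (17,22), (19,24).
Pick (1,5); next start ≥ 5 → (6,7); next start ≥ 7 → (9,10); next start ≥ 10 → (13,14); next start ≥ 14 → (16,17); next start ≥ 17 → (17,18); next start ≥ 18 → (19,24).
Selected 7 appointments.

7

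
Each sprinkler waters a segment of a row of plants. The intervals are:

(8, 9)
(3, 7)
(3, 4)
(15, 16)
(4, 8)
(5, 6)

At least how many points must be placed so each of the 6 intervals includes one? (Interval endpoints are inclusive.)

4

Process intervals by earliest right end; each time one isn't hit yet, stab at its right endpoint.
Sorted: [3,4] [5,6] [3,7] [4,8] [8,9] [15,16]
{[3,4]} hit by 4; {[5,6],[3,7],[4,8]} hit by 6; {[8,9]} hit by 9; {[15,16]} hit by 16.
Points: 4, 6, 9, 16 (4 total).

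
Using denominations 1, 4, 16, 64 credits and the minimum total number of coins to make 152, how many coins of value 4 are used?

2

Use the largest denomination that fits, subtract, and repeat.
152 − 2×64→24 − 1×16→8 − 2×4→0
Count of 4: 2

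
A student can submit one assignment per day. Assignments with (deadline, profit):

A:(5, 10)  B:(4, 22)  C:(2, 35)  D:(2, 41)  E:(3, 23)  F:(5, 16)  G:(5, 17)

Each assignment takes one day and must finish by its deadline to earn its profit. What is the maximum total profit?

138

By profit: D(d2,41), C(d2,35), E(d3,23), B(d4,22), G(d5,17), F(d5,16), A(d5,10)
D→slot 2; C→slot 1; E→slot 3; B→slot 4; G→slot 5; F skipped; A skipped.
Profit = 35 + 41 + 23 + 22 + 17 = 138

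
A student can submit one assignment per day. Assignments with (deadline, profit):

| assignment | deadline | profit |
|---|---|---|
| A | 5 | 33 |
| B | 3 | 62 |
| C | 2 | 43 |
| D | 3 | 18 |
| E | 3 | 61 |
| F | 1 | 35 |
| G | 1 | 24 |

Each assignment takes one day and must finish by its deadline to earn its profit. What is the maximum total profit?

199

Take jobs in profit order; each goes to the latest open slot no later than its deadline.
By profit: B(d3,62), E(d3,61), C(d2,43), F(d1,35), A(d5,33), G(d1,24), D(d3,18)
B→slot 3; E→slot 2; C→slot 1; F skipped; A→slot 5; G skipped; D skipped.
Profit = 43 + 61 + 62 + 33 = 199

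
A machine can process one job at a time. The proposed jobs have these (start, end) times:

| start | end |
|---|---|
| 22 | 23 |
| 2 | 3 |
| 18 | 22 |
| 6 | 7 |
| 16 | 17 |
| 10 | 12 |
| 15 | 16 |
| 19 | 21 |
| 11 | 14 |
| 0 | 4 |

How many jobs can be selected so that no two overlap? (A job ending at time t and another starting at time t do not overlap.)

Sort by end time and greedily take each interval whose start is ≥ the last chosen end.
Sorted by end: (2,3)  (0,4)  (6,7)  (10,12)  (11,14)  (15,16)  (16,17)  (19,21)  (18,22)  (22,23)
take (2,3); take (6,7); take (10,12); skip (11,14); take (15,16); take (16,17); take (19,21); skip (18,22); take (22,23).
Selected 7 jobs.

7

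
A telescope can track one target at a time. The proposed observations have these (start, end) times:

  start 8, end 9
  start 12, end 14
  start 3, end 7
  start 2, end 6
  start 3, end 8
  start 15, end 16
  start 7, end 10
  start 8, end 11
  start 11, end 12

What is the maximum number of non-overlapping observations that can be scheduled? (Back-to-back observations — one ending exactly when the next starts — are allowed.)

Greedy by earliest finish: after sorting by end time, pick each interval compatible with the last pick.
Sorted by end: (2,6)  (3,7)  (3,8)  (8,9)  (7,10)  (8,11)  (11,12)  (12,14)  (15,16)
take (2,6); skip (3,7); take (8,9); take (11,12); take (12,14); take (15,16).
Selected 5 observations.

5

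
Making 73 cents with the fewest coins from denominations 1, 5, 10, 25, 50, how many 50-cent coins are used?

1

73 − 1×50→23 − 2×10→3 − 3×1→0
Count of 50: 1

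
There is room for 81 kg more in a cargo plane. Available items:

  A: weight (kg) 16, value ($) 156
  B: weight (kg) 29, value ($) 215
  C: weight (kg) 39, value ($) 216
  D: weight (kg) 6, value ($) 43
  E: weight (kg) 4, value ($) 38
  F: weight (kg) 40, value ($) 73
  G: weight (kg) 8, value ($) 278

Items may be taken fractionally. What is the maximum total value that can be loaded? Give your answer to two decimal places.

Greedy by value/weight ratio, highest first.
Order: G (278/8=34.75) > A (156/16=9.75) > E (38/4=9.50) > B (215/29=7.41) > D (43/6=7.17) > C (216/39=5.54) > F (73/40=1.82)
Fill: take G (8 @ 278) → take A (16 @ 156) → take E (4 @ 38) → take B (29 @ 215) → take D (6 @ 43) → take 18/39 of C → 99.69; 81/81 used.
Total value = 829.69

829.69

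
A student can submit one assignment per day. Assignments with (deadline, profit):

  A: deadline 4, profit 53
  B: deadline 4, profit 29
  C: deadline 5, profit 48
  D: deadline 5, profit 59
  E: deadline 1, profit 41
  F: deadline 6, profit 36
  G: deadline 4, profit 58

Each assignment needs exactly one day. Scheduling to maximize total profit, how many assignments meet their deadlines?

Take jobs in profit order; each goes to the latest open slot no later than its deadline.
Profit order: D=59 G=58 A=53 C=48 E=41 F=36 B=29
Assign: D→slot 5, G→slot 4, A→slot 3, C→slot 2, E→slot 1, F→slot 6, B skipped.
Slots: [1:E] [2:C] [3:A] [4:G] [5:D] [6:F]
6 of 7 scheduled.

6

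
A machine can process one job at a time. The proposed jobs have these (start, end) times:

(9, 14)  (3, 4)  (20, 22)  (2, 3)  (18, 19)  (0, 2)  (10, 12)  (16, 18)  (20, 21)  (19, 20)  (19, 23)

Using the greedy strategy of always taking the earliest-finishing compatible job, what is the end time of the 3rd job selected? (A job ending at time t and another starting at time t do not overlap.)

4

By end time: (0,2), (2,3), (3,4), (10,12), (9,14), (16,18), (18,19), (19,20), (20,21), (20,22), (19,23).
Pick (0,2); next start ≥ 2 → (2,3); next start ≥ 3 → (3,4); next start ≥ 4 → (10,12); next start ≥ 12 → (16,18); next start ≥ 18 → (18,19); next start ≥ 19 → (19,20); next start ≥ 20 → (20,21).
Selected: (0,2) (2,3) (3,4) (10,12) (16,18) (18,19) (19,20) (20,21)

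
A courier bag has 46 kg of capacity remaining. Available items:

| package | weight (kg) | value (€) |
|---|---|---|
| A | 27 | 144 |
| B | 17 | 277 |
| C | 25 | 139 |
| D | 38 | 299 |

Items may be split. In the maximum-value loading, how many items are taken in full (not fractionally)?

Order: B (277/17=16.29) > D (299/38=7.87) > C (139/25=5.56) > A (144/27=5.33)
Fill: take B (17 @ 277) → take 29/38 of D → 228.18; 46/46 used.
1 item(s) taken whole; one partial (take 29/38 of D).

1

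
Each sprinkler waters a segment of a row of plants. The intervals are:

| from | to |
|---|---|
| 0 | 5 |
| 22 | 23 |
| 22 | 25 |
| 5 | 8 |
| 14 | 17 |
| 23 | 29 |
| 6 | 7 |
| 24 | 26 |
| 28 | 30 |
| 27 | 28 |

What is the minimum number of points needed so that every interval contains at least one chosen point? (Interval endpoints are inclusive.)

Sort by right endpoint; whenever an interval is uncovered, place a point at its right end.
Sorted: [0,5] [6,7] [5,8] [14,17] [22,23] [22,25] [24,26] [27,28] [23,29] [28,30]
{[0,5]} hit by 5; {[6,7],[5,8]} hit by 7; {[14,17]} hit by 17; {[22,23],[22,25]} hit by 23; {[24,26]} hit by 26; {[27,28],[23,29],[28,30]} hit by 28.
Points: 5, 7, 17, 23, 26, 28 (6 total).

6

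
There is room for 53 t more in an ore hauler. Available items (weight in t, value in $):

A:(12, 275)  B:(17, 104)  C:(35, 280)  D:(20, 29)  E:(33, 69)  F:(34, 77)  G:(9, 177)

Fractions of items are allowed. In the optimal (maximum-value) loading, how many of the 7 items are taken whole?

2

Sort by value per unit weight and fill in that order.
Order: A (275/12=22.92) > G (177/9=19.67) > C (280/35=8.00) > B (104/17=6.12) > F (77/34=2.26) > E (69/33=2.09) > D (29/20=1.45)
Fill: take A (12 @ 275) → take G (9 @ 177) → take 32/35 of C → 256.00; 53/53 used.
2 item(s) taken whole; one partial (take 32/35 of C).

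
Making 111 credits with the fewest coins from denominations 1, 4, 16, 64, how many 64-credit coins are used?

1

111 − 1×64→47 − 2×16→15 − 3×4→3 − 3×1→0
Count of 64: 1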